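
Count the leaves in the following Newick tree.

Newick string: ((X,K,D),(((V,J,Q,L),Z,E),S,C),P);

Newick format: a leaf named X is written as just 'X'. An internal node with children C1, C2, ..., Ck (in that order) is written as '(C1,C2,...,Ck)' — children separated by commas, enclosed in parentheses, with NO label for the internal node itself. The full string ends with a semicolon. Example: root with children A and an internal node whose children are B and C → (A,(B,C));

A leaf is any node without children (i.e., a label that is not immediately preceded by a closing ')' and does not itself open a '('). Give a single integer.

Answer: 12

Derivation:
Newick: ((X,K,D),(((V,J,Q,L),Z,E),S,C),P);
Scan left-to-right; a leaf is any maximal label run not followed by '(':
  pos 2: leaf 'X' → count = 1
  pos 4: leaf 'K' → count = 2
  pos 6: leaf 'D' → count = 3
  pos 12: leaf 'V' → count = 4
  pos 14: leaf 'J' → count = 5
  pos 16: leaf 'Q' → count = 6
  pos 18: leaf 'L' → count = 7
  pos 21: leaf 'Z' → count = 8
  pos 23: leaf 'E' → count = 9
  pos 26: leaf 'S' → count = 10
  pos 28: leaf 'C' → count = 11
  pos 31: leaf 'P' → count = 12
Total leaves: 12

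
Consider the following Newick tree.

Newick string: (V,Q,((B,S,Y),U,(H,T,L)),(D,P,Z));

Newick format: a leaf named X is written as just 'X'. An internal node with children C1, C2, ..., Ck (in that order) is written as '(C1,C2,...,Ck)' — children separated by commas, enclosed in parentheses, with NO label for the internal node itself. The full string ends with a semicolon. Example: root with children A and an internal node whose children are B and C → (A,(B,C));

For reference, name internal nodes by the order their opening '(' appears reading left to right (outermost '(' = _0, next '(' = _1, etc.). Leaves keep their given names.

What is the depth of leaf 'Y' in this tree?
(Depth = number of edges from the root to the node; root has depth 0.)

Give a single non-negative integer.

Newick: (V,Q,((B,S,Y),U,(H,T,L)),(D,P,Z));
Naming internals by '(' encounter order: outermost '(' = _0, next = _1, ...
Query node: Y
Path from root: _0 -> _1 -> _2 -> Y
Depth of Y: 3 (number of edges from root)

Answer: 3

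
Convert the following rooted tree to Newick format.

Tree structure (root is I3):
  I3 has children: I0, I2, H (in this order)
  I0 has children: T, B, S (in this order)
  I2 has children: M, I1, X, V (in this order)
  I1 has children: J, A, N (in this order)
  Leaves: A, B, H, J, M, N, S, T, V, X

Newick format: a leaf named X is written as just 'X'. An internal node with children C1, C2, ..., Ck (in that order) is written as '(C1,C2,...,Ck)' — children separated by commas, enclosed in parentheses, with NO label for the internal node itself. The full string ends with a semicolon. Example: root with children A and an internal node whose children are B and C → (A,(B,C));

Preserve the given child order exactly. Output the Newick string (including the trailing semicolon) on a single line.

internal I3 with children ['I0', 'I2', 'H']
  internal I0 with children ['T', 'B', 'S']
    leaf 'T' → 'T'
    leaf 'B' → 'B'
    leaf 'S' → 'S'
  → '(T,B,S)'
  internal I2 with children ['M', 'I1', 'X', 'V']
    leaf 'M' → 'M'
    internal I1 with children ['J', 'A', 'N']
      leaf 'J' → 'J'
      leaf 'A' → 'A'
      leaf 'N' → 'N'
    → '(J,A,N)'
    leaf 'X' → 'X'
    leaf 'V' → 'V'
  → '(M,(J,A,N),X,V)'
  leaf 'H' → 'H'
→ '((T,B,S),(M,(J,A,N),X,V),H)'
Final: ((T,B,S),(M,(J,A,N),X,V),H);

Answer: ((T,B,S),(M,(J,A,N),X,V),H);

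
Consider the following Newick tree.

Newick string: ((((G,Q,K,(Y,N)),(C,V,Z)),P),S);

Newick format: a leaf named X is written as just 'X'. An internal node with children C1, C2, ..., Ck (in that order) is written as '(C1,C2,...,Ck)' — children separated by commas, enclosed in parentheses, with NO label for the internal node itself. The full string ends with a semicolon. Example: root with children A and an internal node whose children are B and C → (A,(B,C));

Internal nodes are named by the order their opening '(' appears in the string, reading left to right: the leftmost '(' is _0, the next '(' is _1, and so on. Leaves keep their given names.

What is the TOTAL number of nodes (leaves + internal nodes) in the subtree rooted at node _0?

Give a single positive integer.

Answer: 16

Derivation:
Newick: ((((G,Q,K,(Y,N)),(C,V,Z)),P),S);
Locate _0: it is the '(' at position 0 (the 1st '(' reading left to right).
Query: subtree rooted at _0
_0: subtree_size = 1 + 15
  _1: subtree_size = 1 + 13
    _2: subtree_size = 1 + 11
      _3: subtree_size = 1 + 6
        G: subtree_size = 1 + 0
        Q: subtree_size = 1 + 0
        K: subtree_size = 1 + 0
        _4: subtree_size = 1 + 2
          Y: subtree_size = 1 + 0
          N: subtree_size = 1 + 0
      _5: subtree_size = 1 + 3
        C: subtree_size = 1 + 0
        V: subtree_size = 1 + 0
        Z: subtree_size = 1 + 0
    P: subtree_size = 1 + 0
  S: subtree_size = 1 + 0
Total subtree size of _0: 16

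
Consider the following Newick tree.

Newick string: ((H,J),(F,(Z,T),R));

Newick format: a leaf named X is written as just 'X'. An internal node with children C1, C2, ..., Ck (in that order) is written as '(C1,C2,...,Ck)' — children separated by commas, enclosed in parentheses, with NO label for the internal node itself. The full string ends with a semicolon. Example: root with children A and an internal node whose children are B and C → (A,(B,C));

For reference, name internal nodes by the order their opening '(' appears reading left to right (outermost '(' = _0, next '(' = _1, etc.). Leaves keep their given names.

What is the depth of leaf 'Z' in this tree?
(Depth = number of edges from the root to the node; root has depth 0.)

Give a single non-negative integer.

Answer: 3

Derivation:
Newick: ((H,J),(F,(Z,T),R));
Naming internals by '(' encounter order: outermost '(' = _0, next = _1, ...
Query node: Z
Path from root: _0 -> _2 -> _3 -> Z
Depth of Z: 3 (number of edges from root)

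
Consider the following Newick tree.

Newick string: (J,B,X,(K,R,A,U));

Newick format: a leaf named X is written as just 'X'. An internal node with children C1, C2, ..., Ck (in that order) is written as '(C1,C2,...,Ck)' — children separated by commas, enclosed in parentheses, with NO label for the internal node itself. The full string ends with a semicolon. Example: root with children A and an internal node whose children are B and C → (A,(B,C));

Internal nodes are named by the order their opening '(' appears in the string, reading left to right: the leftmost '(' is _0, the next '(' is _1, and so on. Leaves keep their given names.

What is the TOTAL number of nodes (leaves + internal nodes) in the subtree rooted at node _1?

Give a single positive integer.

Answer: 5

Derivation:
Newick: (J,B,X,(K,R,A,U));
Locate _1: it is the '(' at position 7 (the 2nd '(' reading left to right).
Query: subtree rooted at _1
_1: subtree_size = 1 + 4
  K: subtree_size = 1 + 0
  R: subtree_size = 1 + 0
  A: subtree_size = 1 + 0
  U: subtree_size = 1 + 0
Total subtree size of _1: 5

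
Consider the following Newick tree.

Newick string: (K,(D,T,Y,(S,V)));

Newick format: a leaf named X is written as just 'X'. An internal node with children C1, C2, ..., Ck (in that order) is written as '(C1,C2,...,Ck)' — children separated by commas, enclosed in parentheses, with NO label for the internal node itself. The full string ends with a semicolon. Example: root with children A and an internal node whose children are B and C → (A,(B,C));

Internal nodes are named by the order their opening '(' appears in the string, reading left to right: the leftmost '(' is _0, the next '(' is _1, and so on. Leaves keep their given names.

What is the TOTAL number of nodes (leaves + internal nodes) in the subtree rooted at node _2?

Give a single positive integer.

Newick: (K,(D,T,Y,(S,V)));
Locate _2: it is the '(' at position 10 (the 3rd '(' reading left to right).
Query: subtree rooted at _2
_2: subtree_size = 1 + 2
  S: subtree_size = 1 + 0
  V: subtree_size = 1 + 0
Total subtree size of _2: 3

Answer: 3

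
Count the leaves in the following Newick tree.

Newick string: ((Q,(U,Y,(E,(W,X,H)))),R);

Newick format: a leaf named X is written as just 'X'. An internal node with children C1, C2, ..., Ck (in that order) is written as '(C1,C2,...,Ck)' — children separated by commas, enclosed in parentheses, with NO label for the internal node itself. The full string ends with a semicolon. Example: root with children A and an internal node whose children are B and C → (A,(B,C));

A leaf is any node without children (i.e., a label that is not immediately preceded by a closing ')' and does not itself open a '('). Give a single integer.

Answer: 8

Derivation:
Newick: ((Q,(U,Y,(E,(W,X,H)))),R);
Scan left-to-right; a leaf is any maximal label run not followed by '(':
  pos 2: leaf 'Q' → count = 1
  pos 5: leaf 'U' → count = 2
  pos 7: leaf 'Y' → count = 3
  pos 10: leaf 'E' → count = 4
  pos 13: leaf 'W' → count = 5
  pos 15: leaf 'X' → count = 6
  pos 17: leaf 'H' → count = 7
  pos 23: leaf 'R' → count = 8
Total leaves: 8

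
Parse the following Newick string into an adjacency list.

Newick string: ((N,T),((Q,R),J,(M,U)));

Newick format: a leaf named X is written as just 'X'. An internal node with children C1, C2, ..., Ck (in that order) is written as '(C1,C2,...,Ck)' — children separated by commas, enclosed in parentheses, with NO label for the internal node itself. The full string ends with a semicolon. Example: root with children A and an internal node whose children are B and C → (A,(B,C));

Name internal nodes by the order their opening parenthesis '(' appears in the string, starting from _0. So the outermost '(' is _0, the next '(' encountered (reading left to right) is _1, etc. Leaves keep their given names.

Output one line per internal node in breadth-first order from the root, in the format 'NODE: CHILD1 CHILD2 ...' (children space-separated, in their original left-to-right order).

Answer: _0: _1 _2
_1: N T
_2: _3 J _4
_3: Q R
_4: M U

Derivation:
Input: ((N,T),((Q,R),J,(M,U)));
Scanning left-to-right, naming '(' by encounter order:
  pos 0: '(' -> open internal node _0 (depth 1)
  pos 1: '(' -> open internal node _1 (depth 2)
  pos 5: ')' -> close internal node _1 (now at depth 1)
  pos 7: '(' -> open internal node _2 (depth 2)
  pos 8: '(' -> open internal node _3 (depth 3)
  pos 12: ')' -> close internal node _3 (now at depth 2)
  pos 16: '(' -> open internal node _4 (depth 3)
  pos 20: ')' -> close internal node _4 (now at depth 2)
  pos 21: ')' -> close internal node _2 (now at depth 1)
  pos 22: ')' -> close internal node _0 (now at depth 0)
Total internal nodes: 5
BFS adjacency from root:
  _0: _1 _2
  _1: N T
  _2: _3 J _4
  _3: Q R
  _4: M U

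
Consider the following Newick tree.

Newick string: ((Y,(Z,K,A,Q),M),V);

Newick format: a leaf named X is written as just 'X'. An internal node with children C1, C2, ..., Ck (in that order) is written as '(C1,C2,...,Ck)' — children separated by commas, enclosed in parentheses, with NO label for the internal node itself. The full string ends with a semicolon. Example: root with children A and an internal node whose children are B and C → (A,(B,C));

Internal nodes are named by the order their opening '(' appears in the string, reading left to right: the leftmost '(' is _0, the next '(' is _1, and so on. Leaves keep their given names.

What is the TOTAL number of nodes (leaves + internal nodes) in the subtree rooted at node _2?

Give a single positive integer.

Answer: 5

Derivation:
Newick: ((Y,(Z,K,A,Q),M),V);
Locate _2: it is the '(' at position 4 (the 3rd '(' reading left to right).
Query: subtree rooted at _2
_2: subtree_size = 1 + 4
  Z: subtree_size = 1 + 0
  K: subtree_size = 1 + 0
  A: subtree_size = 1 + 0
  Q: subtree_size = 1 + 0
Total subtree size of _2: 5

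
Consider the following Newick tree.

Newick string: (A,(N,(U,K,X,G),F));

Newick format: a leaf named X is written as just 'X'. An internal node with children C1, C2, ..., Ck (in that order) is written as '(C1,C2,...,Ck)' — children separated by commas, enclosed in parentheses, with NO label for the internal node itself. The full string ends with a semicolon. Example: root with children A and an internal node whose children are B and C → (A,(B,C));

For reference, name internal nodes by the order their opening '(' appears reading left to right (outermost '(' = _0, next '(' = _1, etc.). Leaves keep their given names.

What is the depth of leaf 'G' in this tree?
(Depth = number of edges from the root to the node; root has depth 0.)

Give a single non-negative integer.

Answer: 3

Derivation:
Newick: (A,(N,(U,K,X,G),F));
Naming internals by '(' encounter order: outermost '(' = _0, next = _1, ...
Query node: G
Path from root: _0 -> _1 -> _2 -> G
Depth of G: 3 (number of edges from root)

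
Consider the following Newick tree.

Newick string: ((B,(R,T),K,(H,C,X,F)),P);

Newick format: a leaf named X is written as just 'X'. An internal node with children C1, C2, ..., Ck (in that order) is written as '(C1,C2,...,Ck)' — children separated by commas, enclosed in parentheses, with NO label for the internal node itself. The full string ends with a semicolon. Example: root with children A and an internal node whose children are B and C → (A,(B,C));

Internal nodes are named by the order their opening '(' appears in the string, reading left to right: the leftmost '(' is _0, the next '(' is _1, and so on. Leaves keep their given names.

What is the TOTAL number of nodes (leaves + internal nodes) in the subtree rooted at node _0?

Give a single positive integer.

Answer: 13

Derivation:
Newick: ((B,(R,T),K,(H,C,X,F)),P);
Locate _0: it is the '(' at position 0 (the 1st '(' reading left to right).
Query: subtree rooted at _0
_0: subtree_size = 1 + 12
  _1: subtree_size = 1 + 10
    B: subtree_size = 1 + 0
    _2: subtree_size = 1 + 2
      R: subtree_size = 1 + 0
      T: subtree_size = 1 + 0
    K: subtree_size = 1 + 0
    _3: subtree_size = 1 + 4
      H: subtree_size = 1 + 0
      C: subtree_size = 1 + 0
      X: subtree_size = 1 + 0
      F: subtree_size = 1 + 0
  P: subtree_size = 1 + 0
Total subtree size of _0: 13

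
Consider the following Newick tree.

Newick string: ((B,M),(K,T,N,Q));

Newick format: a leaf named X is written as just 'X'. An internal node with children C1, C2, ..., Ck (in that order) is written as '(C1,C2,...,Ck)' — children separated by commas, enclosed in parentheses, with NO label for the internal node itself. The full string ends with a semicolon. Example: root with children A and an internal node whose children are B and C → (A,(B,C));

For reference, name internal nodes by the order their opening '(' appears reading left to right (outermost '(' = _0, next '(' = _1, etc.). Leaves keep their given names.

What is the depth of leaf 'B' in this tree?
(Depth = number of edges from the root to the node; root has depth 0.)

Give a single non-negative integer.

Newick: ((B,M),(K,T,N,Q));
Naming internals by '(' encounter order: outermost '(' = _0, next = _1, ...
Query node: B
Path from root: _0 -> _1 -> B
Depth of B: 2 (number of edges from root)

Answer: 2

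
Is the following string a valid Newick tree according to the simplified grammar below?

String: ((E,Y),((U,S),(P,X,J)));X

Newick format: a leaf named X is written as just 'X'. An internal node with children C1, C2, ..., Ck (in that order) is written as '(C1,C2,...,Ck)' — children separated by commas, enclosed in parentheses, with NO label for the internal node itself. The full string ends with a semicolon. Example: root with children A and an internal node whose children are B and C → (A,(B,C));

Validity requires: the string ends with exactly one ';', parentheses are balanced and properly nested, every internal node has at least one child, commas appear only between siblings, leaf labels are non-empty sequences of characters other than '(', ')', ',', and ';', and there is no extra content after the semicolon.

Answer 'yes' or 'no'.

Answer: no

Derivation:
Input: ((E,Y),((U,S),(P,X,J)));X
Paren balance: 5 '(' vs 5 ')' OK
Ends with single ';': False
Full parse: FAILS (must end with ;)
Valid: False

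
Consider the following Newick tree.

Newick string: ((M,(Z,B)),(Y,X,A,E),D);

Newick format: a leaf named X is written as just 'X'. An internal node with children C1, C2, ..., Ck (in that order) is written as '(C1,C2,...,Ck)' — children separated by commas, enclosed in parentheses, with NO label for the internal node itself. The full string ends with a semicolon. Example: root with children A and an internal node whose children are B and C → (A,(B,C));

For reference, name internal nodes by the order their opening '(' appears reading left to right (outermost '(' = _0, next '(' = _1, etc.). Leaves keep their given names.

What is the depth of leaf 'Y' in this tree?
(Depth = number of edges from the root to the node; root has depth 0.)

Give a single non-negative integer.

Newick: ((M,(Z,B)),(Y,X,A,E),D);
Naming internals by '(' encounter order: outermost '(' = _0, next = _1, ...
Query node: Y
Path from root: _0 -> _3 -> Y
Depth of Y: 2 (number of edges from root)

Answer: 2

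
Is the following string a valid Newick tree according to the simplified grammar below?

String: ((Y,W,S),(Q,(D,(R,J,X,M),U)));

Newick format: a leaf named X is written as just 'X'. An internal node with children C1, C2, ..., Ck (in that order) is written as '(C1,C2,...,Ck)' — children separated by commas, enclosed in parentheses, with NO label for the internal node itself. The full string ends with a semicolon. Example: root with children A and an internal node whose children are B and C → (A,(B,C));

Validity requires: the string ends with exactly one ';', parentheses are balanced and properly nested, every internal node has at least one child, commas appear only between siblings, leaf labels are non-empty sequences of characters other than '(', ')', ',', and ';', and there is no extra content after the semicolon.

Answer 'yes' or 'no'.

Input: ((Y,W,S),(Q,(D,(R,J,X,M),U)));
Paren balance: 5 '(' vs 5 ')' OK
Ends with single ';': True
Full parse: OK
Valid: True

Answer: yes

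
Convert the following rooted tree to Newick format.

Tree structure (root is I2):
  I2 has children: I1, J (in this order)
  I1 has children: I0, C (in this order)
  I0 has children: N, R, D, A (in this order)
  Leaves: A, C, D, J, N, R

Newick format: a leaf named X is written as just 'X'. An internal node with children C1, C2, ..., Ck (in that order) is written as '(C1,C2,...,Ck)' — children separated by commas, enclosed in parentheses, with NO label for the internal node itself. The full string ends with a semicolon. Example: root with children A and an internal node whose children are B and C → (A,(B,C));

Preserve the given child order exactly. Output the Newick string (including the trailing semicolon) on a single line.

Answer: (((N,R,D,A),C),J);

Derivation:
internal I2 with children ['I1', 'J']
  internal I1 with children ['I0', 'C']
    internal I0 with children ['N', 'R', 'D', 'A']
      leaf 'N' → 'N'
      leaf 'R' → 'R'
      leaf 'D' → 'D'
      leaf 'A' → 'A'
    → '(N,R,D,A)'
    leaf 'C' → 'C'
  → '((N,R,D,A),C)'
  leaf 'J' → 'J'
→ '(((N,R,D,A),C),J)'
Final: (((N,R,D,A),C),J);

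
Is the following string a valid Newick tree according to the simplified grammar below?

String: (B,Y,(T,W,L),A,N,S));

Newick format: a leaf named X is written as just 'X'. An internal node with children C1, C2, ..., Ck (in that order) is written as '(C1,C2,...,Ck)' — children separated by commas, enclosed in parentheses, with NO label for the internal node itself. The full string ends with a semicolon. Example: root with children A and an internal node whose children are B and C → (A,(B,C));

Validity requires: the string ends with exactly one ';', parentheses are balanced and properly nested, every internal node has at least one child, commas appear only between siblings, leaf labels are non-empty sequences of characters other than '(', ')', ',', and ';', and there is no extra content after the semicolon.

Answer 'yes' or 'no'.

Answer: no

Derivation:
Input: (B,Y,(T,W,L),A,N,S));
Paren balance: 2 '(' vs 3 ')' MISMATCH
Ends with single ';': True
Full parse: FAILS (extra content after tree at pos 19)
Valid: False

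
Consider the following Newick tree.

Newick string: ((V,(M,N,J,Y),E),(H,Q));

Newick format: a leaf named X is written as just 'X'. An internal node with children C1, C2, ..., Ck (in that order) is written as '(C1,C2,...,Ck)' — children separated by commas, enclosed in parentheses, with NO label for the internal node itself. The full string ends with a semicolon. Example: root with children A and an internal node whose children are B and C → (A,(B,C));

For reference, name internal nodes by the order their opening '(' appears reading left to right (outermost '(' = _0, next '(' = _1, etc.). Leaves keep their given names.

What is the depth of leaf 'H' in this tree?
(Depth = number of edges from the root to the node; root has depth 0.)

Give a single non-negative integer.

Newick: ((V,(M,N,J,Y),E),(H,Q));
Naming internals by '(' encounter order: outermost '(' = _0, next = _1, ...
Query node: H
Path from root: _0 -> _3 -> H
Depth of H: 2 (number of edges from root)

Answer: 2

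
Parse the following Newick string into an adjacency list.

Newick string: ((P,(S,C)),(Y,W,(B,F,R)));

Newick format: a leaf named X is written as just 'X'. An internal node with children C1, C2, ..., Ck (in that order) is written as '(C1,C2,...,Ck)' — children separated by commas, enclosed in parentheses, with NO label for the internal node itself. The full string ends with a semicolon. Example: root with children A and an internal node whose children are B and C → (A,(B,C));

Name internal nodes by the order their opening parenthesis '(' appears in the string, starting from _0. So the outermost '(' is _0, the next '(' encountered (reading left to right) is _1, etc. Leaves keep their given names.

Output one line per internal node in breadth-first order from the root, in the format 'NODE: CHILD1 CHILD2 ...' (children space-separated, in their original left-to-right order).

Input: ((P,(S,C)),(Y,W,(B,F,R)));
Scanning left-to-right, naming '(' by encounter order:
  pos 0: '(' -> open internal node _0 (depth 1)
  pos 1: '(' -> open internal node _1 (depth 2)
  pos 4: '(' -> open internal node _2 (depth 3)
  pos 8: ')' -> close internal node _2 (now at depth 2)
  pos 9: ')' -> close internal node _1 (now at depth 1)
  pos 11: '(' -> open internal node _3 (depth 2)
  pos 16: '(' -> open internal node _4 (depth 3)
  pos 22: ')' -> close internal node _4 (now at depth 2)
  pos 23: ')' -> close internal node _3 (now at depth 1)
  pos 24: ')' -> close internal node _0 (now at depth 0)
Total internal nodes: 5
BFS adjacency from root:
  _0: _1 _3
  _1: P _2
  _3: Y W _4
  _2: S C
  _4: B F R

Answer: _0: _1 _3
_1: P _2
_3: Y W _4
_2: S C
_4: B F R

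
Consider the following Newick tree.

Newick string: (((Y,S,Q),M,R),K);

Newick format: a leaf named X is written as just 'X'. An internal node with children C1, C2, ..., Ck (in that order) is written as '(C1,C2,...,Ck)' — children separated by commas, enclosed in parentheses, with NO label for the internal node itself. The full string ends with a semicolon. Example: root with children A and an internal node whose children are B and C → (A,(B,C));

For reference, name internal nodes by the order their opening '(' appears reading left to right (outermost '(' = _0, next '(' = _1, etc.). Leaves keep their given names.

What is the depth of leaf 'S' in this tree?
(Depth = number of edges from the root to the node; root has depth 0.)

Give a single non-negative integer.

Answer: 3

Derivation:
Newick: (((Y,S,Q),M,R),K);
Naming internals by '(' encounter order: outermost '(' = _0, next = _1, ...
Query node: S
Path from root: _0 -> _1 -> _2 -> S
Depth of S: 3 (number of edges from root)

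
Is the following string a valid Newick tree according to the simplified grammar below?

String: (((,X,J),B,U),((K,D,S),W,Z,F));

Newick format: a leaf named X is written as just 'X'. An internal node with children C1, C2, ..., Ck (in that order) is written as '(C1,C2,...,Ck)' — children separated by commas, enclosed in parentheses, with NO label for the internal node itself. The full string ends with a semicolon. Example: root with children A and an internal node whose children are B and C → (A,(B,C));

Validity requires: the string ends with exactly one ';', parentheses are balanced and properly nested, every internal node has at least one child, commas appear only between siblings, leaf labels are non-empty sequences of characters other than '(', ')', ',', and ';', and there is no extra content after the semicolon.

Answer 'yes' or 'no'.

Input: (((,X,J),B,U),((K,D,S),W,Z,F));
Paren balance: 5 '(' vs 5 ')' OK
Ends with single ';': True
Full parse: FAILS (empty leaf label at pos 3)
Valid: False

Answer: no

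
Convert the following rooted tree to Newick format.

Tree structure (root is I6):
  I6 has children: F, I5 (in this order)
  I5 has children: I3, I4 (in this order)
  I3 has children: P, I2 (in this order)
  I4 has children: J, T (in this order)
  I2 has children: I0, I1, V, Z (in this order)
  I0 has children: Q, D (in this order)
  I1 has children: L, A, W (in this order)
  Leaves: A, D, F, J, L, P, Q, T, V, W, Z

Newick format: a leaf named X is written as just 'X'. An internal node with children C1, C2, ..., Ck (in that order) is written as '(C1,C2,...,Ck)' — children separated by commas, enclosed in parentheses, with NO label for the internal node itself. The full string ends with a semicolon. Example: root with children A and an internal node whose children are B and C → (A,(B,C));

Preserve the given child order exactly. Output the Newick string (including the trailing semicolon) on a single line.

internal I6 with children ['F', 'I5']
  leaf 'F' → 'F'
  internal I5 with children ['I3', 'I4']
    internal I3 with children ['P', 'I2']
      leaf 'P' → 'P'
      internal I2 with children ['I0', 'I1', 'V', 'Z']
        internal I0 with children ['Q', 'D']
          leaf 'Q' → 'Q'
          leaf 'D' → 'D'
        → '(Q,D)'
        internal I1 with children ['L', 'A', 'W']
          leaf 'L' → 'L'
          leaf 'A' → 'A'
          leaf 'W' → 'W'
        → '(L,A,W)'
        leaf 'V' → 'V'
        leaf 'Z' → 'Z'
      → '((Q,D),(L,A,W),V,Z)'
    → '(P,((Q,D),(L,A,W),V,Z))'
    internal I4 with children ['J', 'T']
      leaf 'J' → 'J'
      leaf 'T' → 'T'
    → '(J,T)'
  → '((P,((Q,D),(L,A,W),V,Z)),(J,T))'
→ '(F,((P,((Q,D),(L,A,W),V,Z)),(J,T)))'
Final: (F,((P,((Q,D),(L,A,W),V,Z)),(J,T)));

Answer: (F,((P,((Q,D),(L,A,W),V,Z)),(J,T)));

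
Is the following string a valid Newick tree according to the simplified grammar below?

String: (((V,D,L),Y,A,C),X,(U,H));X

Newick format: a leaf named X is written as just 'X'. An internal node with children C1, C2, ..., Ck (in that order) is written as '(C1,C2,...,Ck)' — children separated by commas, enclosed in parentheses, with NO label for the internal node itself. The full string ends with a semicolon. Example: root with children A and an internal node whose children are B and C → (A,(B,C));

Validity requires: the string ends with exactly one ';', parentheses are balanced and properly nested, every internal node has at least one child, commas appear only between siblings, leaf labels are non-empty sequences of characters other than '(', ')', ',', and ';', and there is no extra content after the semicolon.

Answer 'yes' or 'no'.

Input: (((V,D,L),Y,A,C),X,(U,H));X
Paren balance: 4 '(' vs 4 ')' OK
Ends with single ';': False
Full parse: FAILS (must end with ;)
Valid: False

Answer: no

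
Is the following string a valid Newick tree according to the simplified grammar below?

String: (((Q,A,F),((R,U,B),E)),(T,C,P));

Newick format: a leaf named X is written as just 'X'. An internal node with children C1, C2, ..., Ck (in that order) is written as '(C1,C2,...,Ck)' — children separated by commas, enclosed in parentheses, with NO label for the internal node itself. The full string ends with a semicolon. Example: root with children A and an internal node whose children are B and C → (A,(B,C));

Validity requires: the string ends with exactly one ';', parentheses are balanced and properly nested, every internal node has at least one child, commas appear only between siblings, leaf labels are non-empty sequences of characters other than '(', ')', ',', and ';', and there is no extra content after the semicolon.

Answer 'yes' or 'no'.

Input: (((Q,A,F),((R,U,B),E)),(T,C,P));
Paren balance: 6 '(' vs 6 ')' OK
Ends with single ';': True
Full parse: OK
Valid: True

Answer: yes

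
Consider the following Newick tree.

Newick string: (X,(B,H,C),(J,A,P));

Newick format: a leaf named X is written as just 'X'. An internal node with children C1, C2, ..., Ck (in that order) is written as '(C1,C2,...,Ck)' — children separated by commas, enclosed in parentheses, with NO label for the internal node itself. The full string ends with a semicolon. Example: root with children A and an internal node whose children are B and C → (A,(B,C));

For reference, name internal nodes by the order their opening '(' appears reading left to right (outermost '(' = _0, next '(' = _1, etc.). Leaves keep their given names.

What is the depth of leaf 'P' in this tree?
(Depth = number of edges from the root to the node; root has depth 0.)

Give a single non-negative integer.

Newick: (X,(B,H,C),(J,A,P));
Naming internals by '(' encounter order: outermost '(' = _0, next = _1, ...
Query node: P
Path from root: _0 -> _2 -> P
Depth of P: 2 (number of edges from root)

Answer: 2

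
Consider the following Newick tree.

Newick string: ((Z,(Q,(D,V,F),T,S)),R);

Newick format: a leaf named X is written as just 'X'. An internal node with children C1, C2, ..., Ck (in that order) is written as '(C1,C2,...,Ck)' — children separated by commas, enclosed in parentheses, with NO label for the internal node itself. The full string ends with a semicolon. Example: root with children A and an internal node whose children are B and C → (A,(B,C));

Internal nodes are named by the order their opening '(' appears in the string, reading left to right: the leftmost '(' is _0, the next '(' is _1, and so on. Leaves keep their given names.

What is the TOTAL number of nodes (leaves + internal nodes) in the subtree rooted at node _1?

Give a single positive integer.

Answer: 10

Derivation:
Newick: ((Z,(Q,(D,V,F),T,S)),R);
Locate _1: it is the '(' at position 1 (the 2nd '(' reading left to right).
Query: subtree rooted at _1
_1: subtree_size = 1 + 9
  Z: subtree_size = 1 + 0
  _2: subtree_size = 1 + 7
    Q: subtree_size = 1 + 0
    _3: subtree_size = 1 + 3
      D: subtree_size = 1 + 0
      V: subtree_size = 1 + 0
      F: subtree_size = 1 + 0
    T: subtree_size = 1 + 0
    S: subtree_size = 1 + 0
Total subtree size of _1: 10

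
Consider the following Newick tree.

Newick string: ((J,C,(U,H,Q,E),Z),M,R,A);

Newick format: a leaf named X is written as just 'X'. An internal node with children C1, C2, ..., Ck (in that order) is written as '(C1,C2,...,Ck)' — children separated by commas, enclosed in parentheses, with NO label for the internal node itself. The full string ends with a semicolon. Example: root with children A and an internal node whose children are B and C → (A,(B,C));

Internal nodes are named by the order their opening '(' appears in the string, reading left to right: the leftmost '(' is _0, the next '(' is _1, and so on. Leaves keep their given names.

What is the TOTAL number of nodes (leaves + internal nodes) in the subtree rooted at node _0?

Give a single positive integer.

Answer: 13

Derivation:
Newick: ((J,C,(U,H,Q,E),Z),M,R,A);
Locate _0: it is the '(' at position 0 (the 1st '(' reading left to right).
Query: subtree rooted at _0
_0: subtree_size = 1 + 12
  _1: subtree_size = 1 + 8
    J: subtree_size = 1 + 0
    C: subtree_size = 1 + 0
    _2: subtree_size = 1 + 4
      U: subtree_size = 1 + 0
      H: subtree_size = 1 + 0
      Q: subtree_size = 1 + 0
      E: subtree_size = 1 + 0
    Z: subtree_size = 1 + 0
  M: subtree_size = 1 + 0
  R: subtree_size = 1 + 0
  A: subtree_size = 1 + 0
Total subtree size of _0: 13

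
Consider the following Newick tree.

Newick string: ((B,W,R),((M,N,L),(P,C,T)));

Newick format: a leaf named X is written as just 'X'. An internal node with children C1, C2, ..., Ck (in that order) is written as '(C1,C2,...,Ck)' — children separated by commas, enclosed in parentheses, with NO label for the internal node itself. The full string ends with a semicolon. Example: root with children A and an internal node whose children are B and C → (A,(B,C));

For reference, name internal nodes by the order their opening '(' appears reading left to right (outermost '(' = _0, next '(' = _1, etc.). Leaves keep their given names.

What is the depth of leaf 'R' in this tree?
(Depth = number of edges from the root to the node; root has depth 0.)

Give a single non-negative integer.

Newick: ((B,W,R),((M,N,L),(P,C,T)));
Naming internals by '(' encounter order: outermost '(' = _0, next = _1, ...
Query node: R
Path from root: _0 -> _1 -> R
Depth of R: 2 (number of edges from root)

Answer: 2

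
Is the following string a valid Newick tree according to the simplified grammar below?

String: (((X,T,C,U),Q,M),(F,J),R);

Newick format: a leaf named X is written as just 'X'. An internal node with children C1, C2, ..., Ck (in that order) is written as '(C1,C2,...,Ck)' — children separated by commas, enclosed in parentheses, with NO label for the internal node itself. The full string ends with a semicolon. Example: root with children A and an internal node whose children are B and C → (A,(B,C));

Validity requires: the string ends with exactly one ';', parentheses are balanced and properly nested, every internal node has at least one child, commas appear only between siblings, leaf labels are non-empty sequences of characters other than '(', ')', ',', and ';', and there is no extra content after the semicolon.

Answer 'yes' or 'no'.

Input: (((X,T,C,U),Q,M),(F,J),R);
Paren balance: 4 '(' vs 4 ')' OK
Ends with single ';': True
Full parse: OK
Valid: True

Answer: yes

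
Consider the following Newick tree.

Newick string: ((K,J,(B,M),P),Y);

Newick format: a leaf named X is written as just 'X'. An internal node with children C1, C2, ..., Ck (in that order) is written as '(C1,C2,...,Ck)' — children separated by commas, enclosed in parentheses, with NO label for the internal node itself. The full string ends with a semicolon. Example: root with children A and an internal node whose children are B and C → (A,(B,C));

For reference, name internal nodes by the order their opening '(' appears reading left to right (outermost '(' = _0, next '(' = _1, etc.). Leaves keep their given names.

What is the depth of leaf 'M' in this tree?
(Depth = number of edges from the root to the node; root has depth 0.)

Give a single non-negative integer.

Newick: ((K,J,(B,M),P),Y);
Naming internals by '(' encounter order: outermost '(' = _0, next = _1, ...
Query node: M
Path from root: _0 -> _1 -> _2 -> M
Depth of M: 3 (number of edges from root)

Answer: 3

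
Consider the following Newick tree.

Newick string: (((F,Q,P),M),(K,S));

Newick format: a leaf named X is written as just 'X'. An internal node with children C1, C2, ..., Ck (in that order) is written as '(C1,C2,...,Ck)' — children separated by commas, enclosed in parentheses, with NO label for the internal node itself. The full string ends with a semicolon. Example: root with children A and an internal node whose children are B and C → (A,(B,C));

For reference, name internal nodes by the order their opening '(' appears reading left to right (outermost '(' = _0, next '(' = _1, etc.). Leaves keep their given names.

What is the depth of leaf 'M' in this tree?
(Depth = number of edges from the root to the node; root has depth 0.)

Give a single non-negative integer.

Newick: (((F,Q,P),M),(K,S));
Naming internals by '(' encounter order: outermost '(' = _0, next = _1, ...
Query node: M
Path from root: _0 -> _1 -> M
Depth of M: 2 (number of edges from root)

Answer: 2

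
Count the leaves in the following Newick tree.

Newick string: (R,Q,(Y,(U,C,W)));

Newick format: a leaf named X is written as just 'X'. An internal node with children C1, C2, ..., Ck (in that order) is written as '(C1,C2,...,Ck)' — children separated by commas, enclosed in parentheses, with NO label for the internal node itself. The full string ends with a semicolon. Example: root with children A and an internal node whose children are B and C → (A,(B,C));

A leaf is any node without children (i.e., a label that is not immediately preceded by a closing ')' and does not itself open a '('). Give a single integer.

Answer: 6

Derivation:
Newick: (R,Q,(Y,(U,C,W)));
Scan left-to-right; a leaf is any maximal label run not followed by '(':
  pos 1: leaf 'R' → count = 1
  pos 3: leaf 'Q' → count = 2
  pos 6: leaf 'Y' → count = 3
  pos 9: leaf 'U' → count = 4
  pos 11: leaf 'C' → count = 5
  pos 13: leaf 'W' → count = 6
Total leaves: 6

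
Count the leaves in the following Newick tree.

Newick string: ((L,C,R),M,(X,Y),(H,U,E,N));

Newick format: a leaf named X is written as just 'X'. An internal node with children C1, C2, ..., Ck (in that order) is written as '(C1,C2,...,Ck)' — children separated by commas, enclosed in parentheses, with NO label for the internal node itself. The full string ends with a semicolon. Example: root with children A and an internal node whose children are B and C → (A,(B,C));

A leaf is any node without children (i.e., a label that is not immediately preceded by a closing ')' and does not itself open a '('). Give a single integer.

Newick: ((L,C,R),M,(X,Y),(H,U,E,N));
Scan left-to-right; a leaf is any maximal label run not followed by '(':
  pos 2: leaf 'L' → count = 1
  pos 4: leaf 'C' → count = 2
  pos 6: leaf 'R' → count = 3
  pos 9: leaf 'M' → count = 4
  pos 12: leaf 'X' → count = 5
  pos 14: leaf 'Y' → count = 6
  pos 18: leaf 'H' → count = 7
  pos 20: leaf 'U' → count = 8
  pos 22: leaf 'E' → count = 9
  pos 24: leaf 'N' → count = 10
Total leaves: 10

Answer: 10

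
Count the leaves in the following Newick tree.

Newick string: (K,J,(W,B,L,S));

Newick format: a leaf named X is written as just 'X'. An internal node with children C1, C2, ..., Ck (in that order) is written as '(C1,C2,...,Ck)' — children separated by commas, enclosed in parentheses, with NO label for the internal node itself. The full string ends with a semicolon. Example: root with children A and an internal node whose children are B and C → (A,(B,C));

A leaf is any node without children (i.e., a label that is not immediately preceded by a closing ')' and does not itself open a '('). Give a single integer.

Newick: (K,J,(W,B,L,S));
Scan left-to-right; a leaf is any maximal label run not followed by '(':
  pos 1: leaf 'K' → count = 1
  pos 3: leaf 'J' → count = 2
  pos 6: leaf 'W' → count = 3
  pos 8: leaf 'B' → count = 4
  pos 10: leaf 'L' → count = 5
  pos 12: leaf 'S' → count = 6
Total leaves: 6

Answer: 6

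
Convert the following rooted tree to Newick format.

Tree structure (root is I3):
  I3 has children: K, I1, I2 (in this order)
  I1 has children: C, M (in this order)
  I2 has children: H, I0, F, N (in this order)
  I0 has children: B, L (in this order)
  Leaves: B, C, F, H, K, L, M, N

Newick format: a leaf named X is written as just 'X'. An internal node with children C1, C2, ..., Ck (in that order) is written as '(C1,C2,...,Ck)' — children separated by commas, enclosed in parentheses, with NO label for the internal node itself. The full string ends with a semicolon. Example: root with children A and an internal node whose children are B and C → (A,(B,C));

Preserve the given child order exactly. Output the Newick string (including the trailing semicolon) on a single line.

Answer: (K,(C,M),(H,(B,L),F,N));

Derivation:
internal I3 with children ['K', 'I1', 'I2']
  leaf 'K' → 'K'
  internal I1 with children ['C', 'M']
    leaf 'C' → 'C'
    leaf 'M' → 'M'
  → '(C,M)'
  internal I2 with children ['H', 'I0', 'F', 'N']
    leaf 'H' → 'H'
    internal I0 with children ['B', 'L']
      leaf 'B' → 'B'
      leaf 'L' → 'L'
    → '(B,L)'
    leaf 'F' → 'F'
    leaf 'N' → 'N'
  → '(H,(B,L),F,N)'
→ '(K,(C,M),(H,(B,L),F,N))'
Final: (K,(C,M),(H,(B,L),F,N));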